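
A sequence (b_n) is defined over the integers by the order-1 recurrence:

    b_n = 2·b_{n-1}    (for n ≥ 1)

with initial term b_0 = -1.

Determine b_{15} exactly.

b_1 = 2·-1 = -2
b_2 = 2·-2 = -4
b_3 = 2·-4 = -8
b_4 = 2·-8 = -16
b_5 = 2·-16 = -32
b_6 = 2·-32 = -64
b_7 = 2·-64 = -128
b_8 = 2·-128 = -256
b_9 = 2·-256 = -512
b_10 = 2·-512 = -1024
b_11 = 2·-1024 = -2048
b_12 = 2·-2048 = -4096
b_13 = 2·-4096 = -8192
b_14 = 2·-8192 = -16384
b_15 = 2·-16384 = -32768

-32768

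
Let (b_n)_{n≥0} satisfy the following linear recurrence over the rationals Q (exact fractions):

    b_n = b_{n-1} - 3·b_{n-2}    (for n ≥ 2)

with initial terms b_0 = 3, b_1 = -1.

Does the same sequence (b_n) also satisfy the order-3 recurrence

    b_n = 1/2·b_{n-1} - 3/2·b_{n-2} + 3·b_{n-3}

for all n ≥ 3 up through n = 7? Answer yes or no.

Terms b_0..b_7: 3, -1, -10, -7, 23, 44, -25, -157
n=3: candidate gives 11/2, actual b_3 = -7 ✗

no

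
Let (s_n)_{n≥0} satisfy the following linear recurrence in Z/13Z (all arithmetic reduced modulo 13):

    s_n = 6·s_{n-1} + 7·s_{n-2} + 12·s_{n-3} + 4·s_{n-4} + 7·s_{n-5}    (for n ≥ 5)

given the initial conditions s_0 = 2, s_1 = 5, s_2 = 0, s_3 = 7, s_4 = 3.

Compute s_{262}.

12

s_5 = 6·3 + 7·7 + 12·0 + 4·5 + 7·2 = 10
s_6 = 6·10 + 7·3 + 12·7 + 4·0 + 7·5 = 5
s_7 = 6·5 + 7·10 + 12·3 + 4·7 + 7·0 = 8
s_8 = 6·8 + 7·5 + 12·10 + 4·3 + 7·7 = 4
s_9 = 6·4 + 7·8 + 12·5 + 4·10 + 7·3 = 6
s_10 = 6·6 + 7·4 + 12·8 + 4·5 + 7·10 = 3
Continuing the recurrence:
  s_11 = 6;  s_12 = 6;  s_13 = 10;  s_14 = 7;  s_15 = 8;  s_16 = 10
  s_17 = 9;  s_18 = 6;  s_19 = 1;  s_20 = 5;  s_21 = 7;  s_22 = 7
  s_23 = 2;  s_24 = 3;  s_25 = 10;  s_26 = 0;  s_27 = 7;  s_28 = 6
  s_29 = 3;  s_30 = 6;  s_31 = 1;  s_32 = 1;  s_33 = 9;  s_34 = 1
  s_35 = 10;  s_36 = 4;  s_37 = 6;  s_38 = 4;  s_39 = 5;  s_40 = 8
  s_41 = 1;  s_42 = 11;  s_43 = 9;  s_44 = 2;  s_45 = 7;  s_46 = 7
  s_47 = 7;  s_48 = 12;  s_49 = 0;  s_50 = 11;  s_51 = 1;  s_52 = 11
  s_53 = 3;  s_54 = 8;  s_55 = 9;  s_56 = 2;  s_57 = 0;  s_58 = 6
  s_59 = 9;  s_60 = 11;  s_61 = 7;  s_62 = 4;  s_63 = 10;  s_64 = 6
  s_65 = 12;  s_66 = 0;  s_67 = 3;  s_68 = 9;  s_69 = 9;  s_70 = 3
  s_71 = 6;  s_72 = 1;  s_73 = 1;  s_74 = 4;  s_75 = 10;  s_76 = 3
  s_77 = 4;  s_78 = 6;  s_79 = 12;  s_80 = 10;  s_81 = 6;  s_82 = 3
  s_83 = 10;  s_84 = 4;  s_85 = 3;  s_86 = 12;  s_87 = 7;  s_88 = 1
  s_89 = 5;  s_90 = 8;  s_91 = 12;  s_92 = 7;  s_93 = 2;  s_94 = 12
  s_95 = 1;  s_96 = 5;  s_97 = 4;  s_98 = 3;  s_99 = 12;  s_100 = 12
  s_101 = 9;  s_102 = 10;  s_103 = 11;  s_104 = 12;  s_105 = 12;  s_106 = 1
  s_107 = 10;  s_108 = 11;  s_109 = 7;  s_110 = 2;  s_111 = 6;  s_112 = 1
  s_113 = 8;  s_114 = 2;  s_115 = 1;  s_116 = 6;  s_117 = 2;  s_118 = 0
  s_119 = 0;  s_120 = 3;  s_121 = 3;  s_122 = 1;  s_123 = 11;  s_124 = 4
  s_125 = 3;  s_126 = 8;  s_127 = 12;  s_128 = 10;  s_129 = 7;  s_130 = 10
  s_131 = 8;  s_132 = 1;  s_133 = 7;  s_134 = 0;  s_135 = 7;  s_136 = 4
  s_137 = 4;  s_138 = 3;  s_139 = 5;  s_140 = 8;  s_141 = 7;  s_142 = 3
  s_143 = 9;  s_144 = 5;  s_145 = 5;  s_146 = 0;  s_147 = 9;  s_148 = 2
  s_149 = 0;  s_150 = 1;  s_151 = 1;  s_152 = 6;  s_153 = 4;  s_154 = 4
  s_155 = 5;  s_156 = 7;  s_157 = 1;  s_158 = 3;  s_159 = 1;  s_160 = 11
  s_161 = 6;  s_162 = 1;  s_163 = 10;  s_164 = 8;  s_165 = 10;  s_166 = 9
  s_167 = 7;  s_168 = 2;  s_169 = 5;  s_170 = 0;  s_171 = 7;  s_172 = 3
  s_173 = 10;  s_174 = 5;  s_175 = 8;  s_176 = 4;  s_177 = 6;  s_178 = 3
  s_179 = 6;  s_180 = 6;  s_181 = 10;  s_182 = 7;  s_183 = 8;  s_184 = 10
  s_185 = 9;  s_186 = 6;  s_187 = 1;  s_188 = 5;  s_189 = 7;  s_190 = 7
  s_191 = 2;  s_192 = 3;  s_193 = 10;  s_194 = 0;  s_195 = 7;  s_196 = 6
  s_197 = 3;  s_198 = 6;  s_199 = 1;  s_200 = 1;  s_201 = 9;  s_202 = 1
  s_203 = 10;  s_204 = 4;  s_205 = 6;  s_206 = 4;  s_207 = 5;  s_208 = 8
  s_209 = 1;  s_210 = 11;  s_211 = 9;  s_212 = 2;  s_213 = 7;  s_214 = 7
  s_215 = 7;  s_216 = 12;  s_217 = 0;  s_218 = 11;  s_219 = 1;  s_220 = 11
  s_221 = 3;  s_222 = 8;  s_223 = 9;  s_224 = 2;  s_225 = 0;  s_226 = 6
  s_227 = 9;  s_228 = 11;  s_229 = 7;  s_230 = 4;  s_231 = 10;  s_232 = 6
  s_233 = 12;  s_234 = 0;  s_235 = 3;  s_236 = 9;  s_237 = 9;  s_238 = 3
  s_239 = 6;  s_240 = 1;  s_241 = 1;  s_242 = 4;  s_243 = 10;  s_244 = 3
  s_245 = 4;  s_246 = 6;  s_247 = 12;  s_248 = 10;  s_249 = 6;  s_250 = 3
  s_251 = 10;  s_252 = 4;  s_253 = 3;  s_254 = 12;  s_255 = 7;  s_256 = 1
  s_257 = 5;  s_258 = 8;  s_259 = 12;  s_260 = 7
s_261 = 6·7 + 7·12 + 12·8 + 4·5 + 7·1 = 2
s_262 = 6·2 + 7·7 + 12·12 + 4·8 + 7·5 = 12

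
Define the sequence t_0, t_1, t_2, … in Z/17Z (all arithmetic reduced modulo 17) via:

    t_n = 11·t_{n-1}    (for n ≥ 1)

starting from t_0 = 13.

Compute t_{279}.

5

t_1 = 11·13 = 7
t_2 = 11·7 = 9
t_3 = 11·9 = 14
t_4 = 11·14 = 1
t_5 = 11·1 = 11
t_6 = 11·11 = 2
t_7 = 11·2 = 5
t_8 = 11·5 = 4
t_9 = 11·4 = 10
t_10 = 11·10 = 8
t_11 = 11·8 = 3
t_12 = 11·3 = 16
t_13 = 11·16 = 6
t_14 = 11·6 = 15
t_15 = 11·15 = 12
t_16 = 11·12 = 13
(t_16) = (13) = (t_0), so the sequence has period 16.
279 ≡ 7 (mod 16), hence t_279 = t_7 = 5.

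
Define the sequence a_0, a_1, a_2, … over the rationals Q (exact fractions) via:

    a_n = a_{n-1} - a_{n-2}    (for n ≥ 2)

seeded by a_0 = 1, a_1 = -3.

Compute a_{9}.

-1

a_2 = 1·-3 + -1·1 = -4
a_3 = 1·-4 + -1·-3 = -1
a_4 = 1·-1 + -1·-4 = 3
a_5 = 1·3 + -1·-1 = 4
a_6 = 1·4 + -1·3 = 1
a_7 = 1·1 + -1·4 = -3
a_8 = 1·-3 + -1·1 = -4
a_9 = 1·-4 + -1·-3 = -1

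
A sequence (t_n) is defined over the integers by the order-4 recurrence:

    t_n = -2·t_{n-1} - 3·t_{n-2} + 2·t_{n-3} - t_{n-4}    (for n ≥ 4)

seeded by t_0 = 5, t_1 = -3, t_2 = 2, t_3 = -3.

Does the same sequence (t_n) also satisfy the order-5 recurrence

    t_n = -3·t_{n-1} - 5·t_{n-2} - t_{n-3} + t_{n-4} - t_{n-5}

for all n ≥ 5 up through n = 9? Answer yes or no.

yes

Terms t_0..t_9: 5, -3, 2, -3, -11, 38, -51, -31, 302, -651
n=5: candidate gives 38, actual t_5 = 38 ✓
n=6: candidate gives -51, actual t_6 = -51 ✓
n=7: candidate gives -31, actual t_7 = -31 ✓
n=8: candidate gives 302, actual t_8 = 302 ✓
n=9: candidate gives -651, actual t_9 = -651 ✓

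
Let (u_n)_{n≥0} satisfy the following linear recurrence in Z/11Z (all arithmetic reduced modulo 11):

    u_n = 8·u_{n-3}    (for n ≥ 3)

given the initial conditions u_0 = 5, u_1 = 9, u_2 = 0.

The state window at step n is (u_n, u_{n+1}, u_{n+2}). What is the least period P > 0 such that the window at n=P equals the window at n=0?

n=0: window = (5, 9, 0)
n=1: window = (9, 0, 7)
n=2: window = (0, 7, 6)
n=3: window = (7, 6, 0)
n=4: window = (6, 0, 1)
n=5: window = (0, 1, 4)
n=6: window = (1, 4, 0)
n=7: window = (4, 0, 8)
n=8: window = (0, 8, 10)
n=9: window = (8, 10, 0)
n=10: window = (10, 0, 9)
n=11: window = (0, 9, 3)
n=12: window = (9, 3, 0)
n=13: window = (3, 0, 6)
n=14: window = (0, 6, 2)
n=15: window = (6, 2, 0)
n=16: window = (2, 0, 4)
n=17: window = (0, 4, 5)
n=18: window = (4, 5, 0)
n=19: window = (5, 0, 10)
n=20: window = (0, 10, 7)
n=21: window = (10, 7, 0)
n=22: window = (7, 0, 3)
n=23: window = (0, 3, 1)
n=24: window = (3, 1, 0)
n=25: window = (1, 0, 2)
n=26: window = (0, 2, 8)
n=27: window = (2, 8, 0)
n=28: window = (8, 0, 5)
n=29: window = (0, 5, 9)
n=30: window = (5, 9, 0)
window at n=30 equals window at n=0 → period = 30

30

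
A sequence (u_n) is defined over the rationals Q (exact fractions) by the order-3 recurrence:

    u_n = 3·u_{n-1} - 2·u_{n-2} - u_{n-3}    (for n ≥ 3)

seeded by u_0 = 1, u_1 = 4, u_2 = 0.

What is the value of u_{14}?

u_3 = 3·0 + -2·4 + -1·1 = -9
u_4 = 3·-9 + -2·0 + -1·4 = -31
u_5 = 3·-31 + -2·-9 + -1·0 = -75
u_6 = 3·-75 + -2·-31 + -1·-9 = -154
u_7 = 3·-154 + -2·-75 + -1·-31 = -281
u_8 = 3·-281 + -2·-154 + -1·-75 = -460
u_9 = 3·-460 + -2·-281 + -1·-154 = -664
u_10 = 3·-664 + -2·-460 + -1·-281 = -791
u_11 = 3·-791 + -2·-664 + -1·-460 = -585
u_12 = 3·-585 + -2·-791 + -1·-664 = 491
u_13 = 3·491 + -2·-585 + -1·-791 = 3434
u_14 = 3·3434 + -2·491 + -1·-585 = 9905

9905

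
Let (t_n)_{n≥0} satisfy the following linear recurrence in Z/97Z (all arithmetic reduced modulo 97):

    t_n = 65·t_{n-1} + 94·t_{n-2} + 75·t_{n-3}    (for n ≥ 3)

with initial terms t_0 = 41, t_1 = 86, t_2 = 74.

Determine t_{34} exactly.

16

t_3 = 65·74 + 94·86 + 75·41 = 61
t_4 = 65·61 + 94·74 + 75·86 = 8
t_5 = 65·8 + 94·61 + 75·74 = 67
t_6 = 65·67 + 94·8 + 75·61 = 79
t_7 = 65·79 + 94·67 + 75·8 = 5
t_8 = 65·5 + 94·79 + 75·67 = 69
t_9 = 65·69 + 94·5 + 75·79 = 16
t_10 = 65·16 + 94·69 + 75·5 = 44
t_11 = 65·44 + 94·16 + 75·69 = 33
t_12 = 65·33 + 94·44 + 75·16 = 12
t_13 = 65·12 + 94·33 + 75·44 = 4
t_14 = 65·4 + 94·12 + 75·33 = 80
t_15 = 65·80 + 94·4 + 75·12 = 74
t_16 = 65·74 + 94·80 + 75·4 = 20
t_17 = 65·20 + 94·74 + 75·80 = 94
t_18 = 65·94 + 94·20 + 75·74 = 57
t_19 = 65·57 + 94·94 + 75·20 = 73
t_20 = 65·73 + 94·57 + 75·94 = 81
t_21 = 65·81 + 94·73 + 75·57 = 9
t_22 = 65·9 + 94·81 + 75·73 = 94
t_23 = 65·94 + 94·9 + 75·81 = 33
t_24 = 65·33 + 94·94 + 75·9 = 16
t_25 = 65·16 + 94·33 + 75·94 = 37
t_26 = 65·37 + 94·16 + 75·33 = 79
t_27 = 65·79 + 94·37 + 75·16 = 16
t_28 = 65·16 + 94·79 + 75·37 = 86
t_29 = 65·86 + 94·16 + 75·79 = 21
t_30 = 65·21 + 94·86 + 75·16 = 76
t_31 = 65·76 + 94·21 + 75·86 = 75
t_32 = 65·75 + 94·76 + 75·21 = 14
t_33 = 65·14 + 94·75 + 75·76 = 80
t_34 = 65·80 + 94·14 + 75·75 = 16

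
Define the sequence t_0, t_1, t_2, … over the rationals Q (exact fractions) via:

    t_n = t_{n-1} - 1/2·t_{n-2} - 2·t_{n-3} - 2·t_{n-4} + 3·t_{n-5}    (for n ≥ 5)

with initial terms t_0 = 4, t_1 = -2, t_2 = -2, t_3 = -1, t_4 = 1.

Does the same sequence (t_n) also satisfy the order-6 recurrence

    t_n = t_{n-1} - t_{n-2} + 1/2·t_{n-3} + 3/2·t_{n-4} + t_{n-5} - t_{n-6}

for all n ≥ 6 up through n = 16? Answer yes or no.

no

Terms t_0..t_16: 4, -2, -2, -1, 1, 43/2, 21, 17/4, -217/4, -1107/8, -389/4, 2159/16, 9305/16, 26323/32, 661/16, -134063/64, -289209/64
n=6: candidate gives 11, actual t_6 = 21 ✗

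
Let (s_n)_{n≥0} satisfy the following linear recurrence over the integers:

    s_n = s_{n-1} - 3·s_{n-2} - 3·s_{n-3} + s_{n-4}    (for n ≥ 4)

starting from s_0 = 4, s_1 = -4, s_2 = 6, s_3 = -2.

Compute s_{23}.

7224078

s_4 = 1·-2 + -3·6 + -3·-4 + 1·4 = -4
s_5 = 1·-4 + -3·-2 + -3·6 + 1·-4 = -20
s_6 = 1·-20 + -3·-4 + -3·-2 + 1·6 = 4
s_7 = 1·4 + -3·-20 + -3·-4 + 1·-2 = 74
s_8 = 1·74 + -3·4 + -3·-20 + 1·-4 = 118
s_9 = 1·118 + -3·74 + -3·4 + 1·-20 = -136
s_10 = 1·-136 + -3·118 + -3·74 + 1·4 = -708
s_11 = 1·-708 + -3·-136 + -3·118 + 1·74 = -580
s_12 = 1·-580 + -3·-708 + -3·-136 + 1·118 = 2070
s_13 = 1·2070 + -3·-580 + -3·-708 + 1·-136 = 5798
s_14 = 1·5798 + -3·2070 + -3·-580 + 1·-708 = 620
s_15 = 1·620 + -3·5798 + -3·2070 + 1·-580 = -23564
s_16 = 1·-23564 + -3·620 + -3·5798 + 1·2070 = -40748
s_17 = 1·-40748 + -3·-23564 + -3·620 + 1·5798 = 33882
s_18 = 1·33882 + -3·-40748 + -3·-23564 + 1·620 = 227438
s_19 = 1·227438 + -3·33882 + -3·-40748 + 1·-23564 = 224472
s_20 = 1·224472 + -3·227438 + -3·33882 + 1·-40748 = -600236
s_21 = 1·-600236 + -3·224472 + -3·227438 + 1·33882 = -1922084
s_22 = 1·-1922084 + -3·-600236 + -3·224472 + 1·227438 = -567354
s_23 = 1·-567354 + -3·-1922084 + -3·-600236 + 1·224472 = 7224078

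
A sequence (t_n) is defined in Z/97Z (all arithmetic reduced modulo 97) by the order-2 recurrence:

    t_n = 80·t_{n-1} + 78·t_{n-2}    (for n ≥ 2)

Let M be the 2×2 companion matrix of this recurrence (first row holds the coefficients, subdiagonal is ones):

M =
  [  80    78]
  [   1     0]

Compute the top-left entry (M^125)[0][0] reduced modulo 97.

94

(M^125)[0][0] is the top entry after applying M 125 times to the unit state (1, 0). Equivalently it is h_{126} for the auxiliary sequence (h_n) obeying the same recurrence with h_1 = 1 and h_i = 0 for 0 ≤ i < 1:
h_2 = 80·1 + 78·0 = 80
h_3 = 80·80 + 78·1 = 76
h_4 = 80·76 + 78·80 = 1
h_5 = 80·1 + 78·76 = 91
h_6 = 80·91 + 78·1 = 83
h_7 = 80·83 + 78·91 = 61
h_8 = 80·61 + 78·83 = 5
h_9 = 80·5 + 78·61 = 17
h_10 = 80·17 + 78·5 = 4
h_11 = 80·4 + 78·17 = 94
h_12 = 80·94 + 78·4 = 72
h_13 = 80·72 + 78·94 = 94
h_14 = 80·94 + 78·72 = 41
h_15 = 80·41 + 78·94 = 39
h_16 = 80·39 + 78·41 = 13
h_17 = 80·13 + 78·39 = 8
h_18 = 80·8 + 78·13 = 5
h_19 = 80·5 + 78·8 = 54
h_20 = 80·54 + 78·5 = 54
h_21 = 80·54 + 78·54 = 93
h_22 = 80·93 + 78·54 = 12
h_23 = 80·12 + 78·93 = 66
h_24 = 80·66 + 78·12 = 8
h_25 = 80·8 + 78·66 = 65
h_26 = 80·65 + 78·8 = 4
h_27 = 80·4 + 78·65 = 55
h_28 = 80·55 + 78·4 = 56
h_29 = 80·56 + 78·55 = 40
h_30 = 80·40 + 78·56 = 2
h_31 = 80·2 + 78·40 = 79
h_32 = 80·79 + 78·2 = 74
h_33 = 80·74 + 78·79 = 54
h_34 = 80·54 + 78·74 = 4
h_35 = 80·4 + 78·54 = 70
h_36 = 80·70 + 78·4 = 92
h_37 = 80·92 + 78·70 = 16
h_38 = 80·16 + 78·92 = 17
h_39 = 80·17 + 78·16 = 86
h_40 = 80·86 + 78·17 = 58
h_41 = 80·58 + 78·86 = 96
h_42 = 80·96 + 78·58 = 79
h_43 = 80·79 + 78·96 = 34
h_44 = 80·34 + 78·79 = 55
h_45 = 80·55 + 78·34 = 68
h_46 = 80·68 + 78·55 = 30
h_47 = 80·30 + 78·68 = 41
h_48 = 80·41 + 78·30 = 91
h_49 = 80·91 + 78·41 = 2
h_50 = 80·2 + 78·91 = 80
h_51 = 80·80 + 78·2 = 57
h_52 = 80·57 + 78·80 = 33
h_53 = 80·33 + 78·57 = 5
h_54 = 80·5 + 78·33 = 64
h_55 = 80·64 + 78·5 = 78
h_56 = 80·78 + 78·64 = 77
h_57 = 80·77 + 78·78 = 22
h_58 = 80·22 + 78·77 = 6
h_59 = 80·6 + 78·22 = 62
h_60 = 80·62 + 78·6 = 93
h_61 = 80·93 + 78·62 = 54
h_62 = 80·54 + 78·93 = 31
h_63 = 80·31 + 78·54 = 96
h_64 = 80·96 + 78·31 = 10
h_65 = 80·10 + 78·96 = 43
h_66 = 80·43 + 78·10 = 49
h_67 = 80·49 + 78·43 = 96
h_68 = 80·96 + 78·49 = 56
h_69 = 80·56 + 78·96 = 37
h_70 = 80·37 + 78·56 = 53
h_71 = 80·53 + 78·37 = 45
h_72 = 80·45 + 78·53 = 71
h_73 = 80·71 + 78·45 = 72
h_74 = 80·72 + 78·71 = 46
h_75 = 80·46 + 78·72 = 81
h_76 = 80·81 + 78·46 = 77
h_77 = 80·77 + 78·81 = 62
h_78 = 80·62 + 78·77 = 5
h_79 = 80·5 + 78·62 = 95
h_80 = 80·95 + 78·5 = 36
h_81 = 80·36 + 78·95 = 8
h_82 = 80·8 + 78·36 = 53
h_83 = 80·53 + 78·8 = 14
h_84 = 80·14 + 78·53 = 16
h_85 = 80·16 + 78·14 = 44
h_86 = 80·44 + 78·16 = 15
h_87 = 80·15 + 78·44 = 73
h_88 = 80·73 + 78·15 = 26
h_89 = 80·26 + 78·73 = 14
h_90 = 80·14 + 78·26 = 44
h_91 = 80·44 + 78·14 = 53
h_92 = 80·53 + 78·44 = 9
h_93 = 80·9 + 78·53 = 4
h_94 = 80·4 + 78·9 = 52
h_95 = 80·52 + 78·4 = 10
h_96 = 80·10 + 78·52 = 6
h_97 = 80·6 + 78·10 = 96
h_98 = 80·96 + 78·6 = 0
h_99 = 80·0 + 78·96 = 19
h_100 = 80·19 + 78·0 = 65
h_101 = 80·65 + 78·19 = 86
h_102 = 80·86 + 78·65 = 19
h_103 = 80·19 + 78·86 = 80
h_104 = 80·80 + 78·19 = 25
h_105 = 80·25 + 78·80 = 92
h_106 = 80·92 + 78·25 = 95
h_107 = 80·95 + 78·92 = 32
h_108 = 80·32 + 78·95 = 76
h_109 = 80·76 + 78·32 = 40
h_110 = 80·40 + 78·76 = 10
h_111 = 80·10 + 78·40 = 40
h_112 = 80·40 + 78·10 = 3
h_113 = 80·3 + 78·40 = 62
h_114 = 80·62 + 78·3 = 53
h_115 = 80·53 + 78·62 = 55
h_116 = 80·55 + 78·53 = 95
h_117 = 80·95 + 78·55 = 56
h_118 = 80·56 + 78·95 = 56
h_119 = 80·56 + 78·56 = 21
h_120 = 80·21 + 78·56 = 34
h_121 = 80·34 + 78·21 = 90
h_122 = 80·90 + 78·34 = 55
h_123 = 80·55 + 78·90 = 71
h_124 = 80·71 + 78·55 = 76
h_125 = 80·76 + 78·71 = 75
h_126 = 80·75 + 78·76 = 94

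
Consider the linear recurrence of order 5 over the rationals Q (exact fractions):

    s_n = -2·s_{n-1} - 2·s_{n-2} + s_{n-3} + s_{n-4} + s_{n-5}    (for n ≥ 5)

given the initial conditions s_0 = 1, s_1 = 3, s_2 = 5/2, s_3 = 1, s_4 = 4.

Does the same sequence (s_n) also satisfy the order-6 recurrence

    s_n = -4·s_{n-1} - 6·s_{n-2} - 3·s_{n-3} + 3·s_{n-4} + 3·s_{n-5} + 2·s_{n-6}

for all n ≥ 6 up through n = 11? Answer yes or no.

Terms s_0..s_11: 1, 3, 5/2, 1, 4, -7/2, 11/2, 7/2, -33/2, 32, -51/2, -41/2
n=6: candidate gives 11/2, actual s_6 = 11/2 ✓
n=7: candidate gives 7/2, actual s_7 = 7/2 ✓
n=8: candidate gives -33/2, actual s_8 = -33/2 ✓
n=9: candidate gives 32, actual s_9 = 32 ✓
n=10: candidate gives -51/2, actual s_10 = -51/2 ✓
n=11: candidate gives -41/2, actual s_11 = -41/2 ✓

yes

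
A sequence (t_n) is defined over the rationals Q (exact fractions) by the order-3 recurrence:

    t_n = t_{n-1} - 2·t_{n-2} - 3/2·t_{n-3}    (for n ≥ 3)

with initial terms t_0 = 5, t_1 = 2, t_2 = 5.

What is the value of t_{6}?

139/4

t_3 = 1·5 + -2·2 + -3/2·5 = -13/2
t_4 = 1·-13/2 + -2·5 + -3/2·2 = -39/2
t_5 = 1·-39/2 + -2·-13/2 + -3/2·5 = -14
t_6 = 1·-14 + -2·-39/2 + -3/2·-13/2 = 139/4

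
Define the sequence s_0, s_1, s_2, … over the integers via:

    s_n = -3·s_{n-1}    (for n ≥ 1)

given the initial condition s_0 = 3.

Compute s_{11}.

-531441

s_1 = -3·3 = -9
s_2 = -3·-9 = 27
s_3 = -3·27 = -81
s_4 = -3·-81 = 243
s_5 = -3·243 = -729
s_6 = -3·-729 = 2187
s_7 = -3·2187 = -6561
s_8 = -3·-6561 = 19683
s_9 = -3·19683 = -59049
s_10 = -3·-59049 = 177147
s_11 = -3·177147 = -531441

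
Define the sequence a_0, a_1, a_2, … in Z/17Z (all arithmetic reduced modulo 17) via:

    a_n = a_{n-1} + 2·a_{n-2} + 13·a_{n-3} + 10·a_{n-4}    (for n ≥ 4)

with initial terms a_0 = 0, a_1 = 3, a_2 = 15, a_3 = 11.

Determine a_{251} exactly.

a_4 = 1·11 + 2·15 + 13·3 + 10·0 = 12
a_5 = 1·12 + 2·11 + 13·15 + 10·3 = 4
a_6 = 1·4 + 2·12 + 13·11 + 10·15 = 15
a_7 = 1·15 + 2·4 + 13·12 + 10·11 = 0
a_8 = 1·0 + 2·15 + 13·4 + 10·12 = 15
a_9 = 1·15 + 2·0 + 13·15 + 10·4 = 12
Continuing the recurrence:
  a_10 = 5;  a_11 = 3;  a_12 = 13;  a_13 = 0;  a_14 = 13;  a_15 = 8
  a_16 = 11;  a_17 = 9;  a_18 = 10;  a_19 = 13;  a_20 = 5;  a_21 = 13
  a_22 = 3;  a_23 = 3;  a_24 = 7;  a_25 = 12;  a_26 = 10;  a_27 = 2
  a_28 = 10;  a_29 = 9;  a_30 = 2;  a_31 = 0;  a_32 = 0;  a_33 = 14
  a_34 = 0;  a_35 = 11;  a_36 = 6;  a_37 = 15;  a_38 = 0;  a_39 = 14
  a_40 = 14;  a_41 = 5;  a_42 = 11;  a_43 = 3;  a_44 = 9;  a_45 = 4
  a_46 = 1;  a_47 = 3;  a_48 = 11;  a_49 = 2;  a_50 = 5;  a_51 = 12
  a_52 = 5;  a_53 = 12;  a_54 = 7;  a_55 = 12;  a_56 = 11;  a_57 = 8
  a_58 = 1;  a_59 = 8;  a_60 = 3;  a_61 = 10;  a_62 = 11;  a_63 = 14
  a_64 = 9;  a_65 = 8;  a_66 = 12;  a_67 = 13;  a_68 = 10;  a_69 = 0
  a_70 = 3;  a_71 = 8;  a_72 = 12;  a_73 = 16;  a_74 = 4;  a_75 = 0
  a_76 = 13;  a_77 = 4;  a_78 = 2;  a_79 = 9;  a_80 = 8;  a_81 = 7
  a_82 = 7;  a_83 = 11;  a_84 = 9;  a_85 = 5;  a_86 = 15;  a_87 = 14
  a_88 = 12;  a_89 = 13;  a_90 = 12;  a_91 = 11;  a_92 = 1;  a_93 = 3
  a_94 = 13;  a_95 = 6;  a_96 = 13;  a_97 = 3;  a_98 = 16;  a_99 = 13
  a_100 = 10;  a_101 = 2;  a_102 = 11;  a_103 = 3;  a_104 = 15;  a_105 = 14
  a_106 = 6;  a_107 = 4;  a_108 = 8;  a_109 = 13;  a_110 = 5;  a_111 = 5
  a_112 = 9;  a_113 = 10;  a_114 = 7;  a_115 = 7;  a_116 = 3;  a_117 = 4
  a_118 = 1;  a_119 = 16;  a_120 = 15;  a_121 = 15;  a_122 = 8;  a_123 = 2
  a_124 = 6;  a_125 = 9;  a_126 = 8;  a_127 = 5;  a_128 = 11;  a_129 = 11
  a_130 = 8;  a_131 = 2;  a_132 = 16;  a_133 = 13;  a_134 = 15;  a_135 = 14
  a_136 = 16;  a_137 = 12;  a_138 = 2;  a_139 = 0;  a_140 = 14;  a_141 = 7
  a_142 = 4;  a_143 = 13;  a_144 = 14;  a_145 = 9;  a_146 = 8;  a_147 = 15
  a_148 = 16;  a_149 = 2;  a_150 = 3;  a_151 = 8;  a_152 = 13;  a_153 = 3
  a_154 = 10;  a_155 = 10;  a_156 = 12;  a_157 = 5;  a_158 = 4;  a_159 = 15
  a_160 = 4;  a_161 = 0;  a_162 = 5;  a_163 = 3;  a_164 = 2;  a_165 = 5
  a_166 = 13;  a_167 = 11;  a_168 = 3;  a_169 = 6;  a_170 = 13;  a_171 = 4
  a_172 = 2;  a_173 = 1;  a_174 = 0;  a_175 = 0;  a_176 = 16;  a_177 = 9
  a_178 = 7;  a_179 = 12;  a_180 = 14;  a_181 = 15;  a_182 = 14;  a_183 = 6
  a_184 = 12;  a_185 = 16;  a_186 = 3;  a_187 = 13;  a_188 = 7;  a_189 = 11
  a_190 = 3;  a_191 = 8;  a_192 = 6;  a_193 = 1;  a_194 = 11;  a_195 = 1
  a_196 = 11;  a_197 = 13;  a_198 = 5;  a_199 = 14;  a_200 = 14;  a_201 = 16
  a_202 = 4;  a_203 = 1;  a_204 = 0;  a_205 = 10;  a_206 = 12;  a_207 = 8
  a_208 = 9;  a_209 = 9;  a_210 = 13;  a_211 = 7;  a_212 = 2;  a_213 = 3
  a_214 = 7;  a_215 = 7;  a_216 = 12;  a_217 = 11;  a_218 = 9;  a_219 = 2
  a_220 = 11;  a_221 = 4;  a_222 = 6;  a_223 = 7;  a_224 = 11;  a_225 = 7
  a_226 = 10;  a_227 = 16;  a_228 = 16;  a_229 = 10;  a_230 = 10;  a_231 = 7
  a_232 = 11;  a_233 = 0;  a_234 = 9;  a_235 = 1;  a_236 = 10;  a_237 = 10
  a_238 = 14;  a_239 = 4;  a_240 = 7;  a_241 = 8;  a_242 = 10;  a_243 = 4
  a_244 = 11;  a_245 = 8;  a_246 = 12;  a_247 = 7;  a_248 = 7;  a_249 = 2
a_250 = 1·2 + 2·7 + 13·7 + 10·12 = 6
a_251 = 1·6 + 2·2 + 13·7 + 10·7 = 1

1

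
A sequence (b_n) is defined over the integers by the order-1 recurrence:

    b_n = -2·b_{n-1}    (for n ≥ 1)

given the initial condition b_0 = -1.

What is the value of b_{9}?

512

b_1 = -2·-1 = 2
b_2 = -2·2 = -4
b_3 = -2·-4 = 8
b_4 = -2·8 = -16
b_5 = -2·-16 = 32
b_6 = -2·32 = -64
b_7 = -2·-64 = 128
b_8 = -2·128 = -256
b_9 = -2·-256 = 512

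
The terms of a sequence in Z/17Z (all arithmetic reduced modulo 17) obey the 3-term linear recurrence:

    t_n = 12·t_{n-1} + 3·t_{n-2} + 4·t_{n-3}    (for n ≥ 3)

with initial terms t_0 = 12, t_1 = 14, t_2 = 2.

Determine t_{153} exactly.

14

t_3 = 12·2 + 3·14 + 4·12 = 12
t_4 = 12·12 + 3·2 + 4·14 = 2
t_5 = 12·2 + 3·12 + 4·2 = 0
t_6 = 12·0 + 3·2 + 4·12 = 3
t_7 = 12·3 + 3·0 + 4·2 = 10
t_8 = 12·10 + 3·3 + 4·0 = 10
Continuing the recurrence:
  t_9 = 9;  t_10 = 8;  t_11 = 10;  t_12 = 10;  t_13 = 12;  t_14 = 10
  t_15 = 9;  t_16 = 16;  t_17 = 4;  t_18 = 13;  t_19 = 11;  t_20 = 0
  t_21 = 0;  t_22 = 10;  t_23 = 1;  t_24 = 8;  t_25 = 3;  t_26 = 13
  t_27 = 10;  t_28 = 1;  t_29 = 9;  t_30 = 15;  t_31 = 7;  t_32 = 12
  t_33 = 4;  t_34 = 10;  t_35 = 10;  t_36 = 13;  t_37 = 5;  t_38 = 3
  t_39 = 1;  t_40 = 7;  t_41 = 14;  t_42 = 6;  t_43 = 6;  t_44 = 10
  t_45 = 9;  t_46 = 9;  t_47 = 5;  t_48 = 4;  t_49 = 14;  t_50 = 13
  t_51 = 10;  t_52 = 11;  t_53 = 10;  t_54 = 6;  t_55 = 10;  t_56 = 8
  t_57 = 14;  t_58 = 11;  t_59 = 2;  t_60 = 11;  t_61 = 12;  t_62 = 15
  t_63 = 5;  t_64 = 0;  t_65 = 7;  t_66 = 2;  t_67 = 11;  t_68 = 13
  t_69 = 10;  t_70 = 16;  t_71 = 2;  t_72 = 10;  t_73 = 3;  t_74 = 6
  t_75 = 2;  t_76 = 3;  t_77 = 15;  t_78 = 10;  t_79 = 7;  t_80 = 4
  t_81 = 7;  t_82 = 5;  t_83 = 12;  t_84 = 0;  t_85 = 5;  t_86 = 6
  t_87 = 2;  t_88 = 11;  t_89 = 9;  t_90 = 13;  t_91 = 6;  t_92 = 11
  t_93 = 15;  t_94 = 16;  t_95 = 9;  t_96 = 12;  t_97 = 14;  t_98 = 2
  t_99 = 12;  t_100 = 2;  t_101 = 0;  t_102 = 3;  t_103 = 10;  t_104 = 10
  t_105 = 9;  t_106 = 8;  t_107 = 10;  t_108 = 10;  t_109 = 12;  t_110 = 10
  t_111 = 9;  t_112 = 16;  t_113 = 4;  t_114 = 13;  t_115 = 11;  t_116 = 0
  t_117 = 0;  t_118 = 10;  t_119 = 1;  t_120 = 8;  t_121 = 3;  t_122 = 13
  t_123 = 10;  t_124 = 1;  t_125 = 9;  t_126 = 15;  t_127 = 7;  t_128 = 12
  t_129 = 4;  t_130 = 10;  t_131 = 10;  t_132 = 13;  t_133 = 5;  t_134 = 3
  t_135 = 1;  t_136 = 7;  t_137 = 14;  t_138 = 6;  t_139 = 6;  t_140 = 10
  t_141 = 9;  t_142 = 9;  t_143 = 5;  t_144 = 4;  t_145 = 14;  t_146 = 13
  t_147 = 10;  t_148 = 11;  t_149 = 10;  t_150 = 6;  t_151 = 10
t_152 = 12·10 + 3·6 + 4·10 = 8
t_153 = 12·8 + 3·10 + 4·6 = 14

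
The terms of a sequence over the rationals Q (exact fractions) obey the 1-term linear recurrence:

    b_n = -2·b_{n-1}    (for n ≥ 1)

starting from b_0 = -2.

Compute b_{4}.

b_1 = -2·-2 = 4
b_2 = -2·4 = -8
b_3 = -2·-8 = 16
b_4 = -2·16 = -32

-32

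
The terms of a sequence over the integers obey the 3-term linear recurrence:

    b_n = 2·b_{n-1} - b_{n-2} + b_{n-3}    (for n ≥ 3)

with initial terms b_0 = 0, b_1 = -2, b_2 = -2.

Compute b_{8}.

-42

b_3 = 2·-2 + -1·-2 + 1·0 = -2
b_4 = 2·-2 + -1·-2 + 1·-2 = -4
b_5 = 2·-4 + -1·-2 + 1·-2 = -8
b_6 = 2·-8 + -1·-4 + 1·-2 = -14
b_7 = 2·-14 + -1·-8 + 1·-4 = -24
b_8 = 2·-24 + -1·-14 + 1·-8 = -42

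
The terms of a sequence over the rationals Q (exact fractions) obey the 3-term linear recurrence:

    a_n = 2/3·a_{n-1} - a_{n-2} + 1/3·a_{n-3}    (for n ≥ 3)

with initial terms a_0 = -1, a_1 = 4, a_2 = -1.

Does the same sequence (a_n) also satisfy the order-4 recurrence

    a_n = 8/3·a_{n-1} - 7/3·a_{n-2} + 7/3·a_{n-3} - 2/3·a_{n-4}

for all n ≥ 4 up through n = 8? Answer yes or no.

Terms a_0..a_8: -1, 4, -1, -5, -1, 4, 2, -3, -8/3
n=4: candidate gives -1, actual a_4 = -1 ✓
n=5: candidate gives 4, actual a_5 = 4 ✓
n=6: candidate gives 2, actual a_6 = 2 ✓
n=7: candidate gives -3, actual a_7 = -3 ✓
n=8: candidate gives -8/3, actual a_8 = -8/3 ✓

yes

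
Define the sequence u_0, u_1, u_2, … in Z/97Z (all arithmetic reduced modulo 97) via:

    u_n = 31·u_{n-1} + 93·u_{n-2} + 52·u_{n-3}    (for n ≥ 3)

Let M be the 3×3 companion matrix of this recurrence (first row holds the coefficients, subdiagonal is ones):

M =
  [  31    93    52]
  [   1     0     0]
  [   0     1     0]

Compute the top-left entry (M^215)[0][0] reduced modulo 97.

7

(M^215)[0][0] is the top entry after applying M 215 times to the unit state (1, 0, 0). Equivalently it is h_{217} for the auxiliary sequence (h_n) obeying the same recurrence with h_2 = 1 and h_i = 0 for 0 ≤ i < 2:
h_3 = 31·1 + 93·0 + 52·0 = 31
h_4 = 31·31 + 93·1 + 52·0 = 84
h_5 = 31·84 + 93·31 + 52·1 = 10
h_6 = 31·10 + 93·84 + 52·31 = 34
h_7 = 31·34 + 93·10 + 52·84 = 47
h_8 = 31·47 + 93·34 + 52·10 = 95
Continuing the recurrence:
  h_9 = 63;  h_10 = 40;  h_11 = 11;  h_12 = 62;  h_13 = 78;  h_14 = 26
  h_15 = 32;  h_16 = 94;  h_17 = 64;  h_18 = 71;  h_19 = 43;  h_20 = 12
  h_21 = 12;  h_22 = 38;  h_23 = 8;  h_24 = 41;  h_25 = 14;  h_26 = 7
  h_27 = 62;  h_28 = 3;  h_29 = 15;  h_30 = 88;  h_31 = 11;  h_32 = 90
  h_33 = 47;  h_34 = 20;  h_35 = 68;  h_36 = 10;  h_37 = 11;  h_38 = 54
  h_39 = 16;  h_40 = 76;  h_41 = 56;  h_42 = 33;  h_43 = 95;  h_44 = 2
  h_45 = 40;  h_46 = 61;  h_47 = 89;  h_48 = 36;  h_49 = 52;  h_50 = 82
  h_51 = 35;  h_52 = 66;  h_53 = 59;  h_54 = 87;  h_55 = 73;  h_56 = 36
  h_57 = 13;  h_58 = 78;  h_59 = 67;  h_60 = 16;  h_61 = 16;  h_62 = 36
  h_63 = 41;  h_64 = 19;  h_65 = 66;  h_66 = 28;  h_67 = 40;  h_68 = 1
  h_69 = 66;  h_70 = 48;  h_71 = 15;  h_72 = 19;  h_73 = 18;  h_74 = 1
  h_75 = 74;  h_76 = 25;  h_77 = 46;  h_78 = 33;  h_79 = 5;  h_80 = 87
  h_81 = 28;  h_82 = 4;  h_83 = 74;  h_84 = 48;  h_85 = 42;  h_86 = 11
  h_87 = 50;  h_88 = 4;  h_89 = 11;  h_90 = 15;  h_91 = 47;  h_92 = 29
  h_93 = 36;  h_94 = 49;  h_95 = 70;  h_96 = 63;  h_97 = 50;  h_98 = 88
  h_99 = 81;  h_100 = 6;  h_101 = 73;  h_102 = 49;  h_103 = 84;  h_104 = 93
  h_105 = 51;  h_106 = 48;  h_107 = 9;  h_108 = 23;  h_109 = 69;  h_110 = 90
  h_111 = 24;  h_112 = 92;  h_113 = 64;  h_114 = 51;  h_115 = 95;  h_116 = 55
  h_117 = 0;  h_118 = 64;  h_119 = 91;  h_120 = 43;  h_121 = 29;  h_122 = 27
  h_123 = 47;  h_124 = 44;  h_125 = 58;  h_126 = 89;  h_127 = 62;  h_128 = 23
  h_129 = 49;  h_130 = 92;  h_131 = 69;  h_132 = 51;  h_133 = 75;  h_134 = 83
  h_135 = 75;  h_136 = 73;  h_137 = 71;  h_138 = 86;  h_139 = 67;  h_140 = 90
  h_141 = 10;  h_142 = 39;  h_143 = 29;  h_144 = 2;  h_145 = 34;  h_146 = 32
  h_147 = 87;  h_148 = 69;  h_149 = 60;  h_150 = 94;  h_151 = 54;  h_152 = 53
  h_153 = 10;  h_154 = 93;  h_155 = 70;  h_156 = 87;  h_157 = 75;  h_158 = 88
  h_159 = 65;  h_160 = 34;  h_161 = 35;  h_162 = 61;  h_163 = 27;  h_164 = 85
  h_165 = 73;  h_166 = 29;  h_167 = 80;  h_168 = 49;  h_169 = 88;  h_170 = 96
  h_171 = 31;  h_172 = 12;  h_173 = 2;  h_174 = 74;  h_175 = 0;  h_176 = 2
  h_177 = 30;  h_178 = 49;  h_179 = 48;  h_180 = 39;  h_181 = 73;  h_182 = 44
  h_183 = 93;  h_184 = 4;  h_185 = 3;  h_186 = 63;  h_187 = 15;  h_188 = 78
  h_189 = 8;  h_190 = 37;  h_191 = 30;  h_192 = 34;  h_193 = 45;  h_194 = 6
  h_195 = 28;  h_196 = 80;  h_197 = 61;  h_198 = 20;  h_199 = 74;  h_200 = 51
  h_201 = 94;  h_202 = 59;  h_203 = 31;  h_204 = 84;  h_205 = 19;  h_206 = 22
  h_207 = 27;  h_208 = 88;  h_209 = 78;  h_210 = 75;  h_211 = 90;  h_212 = 47
  h_213 = 50;  h_214 = 28;  h_215 = 8
h_216 = 31·8 + 93·28 + 52·50 = 20
h_217 = 31·20 + 93·8 + 52·28 = 7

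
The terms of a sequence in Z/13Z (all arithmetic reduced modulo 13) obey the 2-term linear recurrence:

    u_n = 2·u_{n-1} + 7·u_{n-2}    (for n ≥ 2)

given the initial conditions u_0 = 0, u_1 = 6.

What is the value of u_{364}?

u_2 = 2·6 + 7·0 = 12
u_3 = 2·12 + 7·6 = 1
u_4 = 2·1 + 7·12 = 8
u_5 = 2·8 + 7·1 = 10
u_6 = 2·10 + 7·8 = 11
u_7 = 2·11 + 7·10 = 1
u_8 = 2·1 + 7·11 = 1
u_9 = 2·1 + 7·1 = 9
u_10 = 2·9 + 7·1 = 12
u_11 = 2·12 + 7·9 = 9
u_12 = 2·9 + 7·12 = 11
u_13 = 2·11 + 7·9 = 7
u_14 = 2·7 + 7·11 = 0
u_15 = 2·0 + 7·7 = 10
u_16 = 2·10 + 7·0 = 7
u_17 = 2·7 + 7·10 = 6
u_18 = 2·6 + 7·7 = 9
u_19 = 2·9 + 7·6 = 8
u_20 = 2·8 + 7·9 = 1
u_21 = 2·1 + 7·8 = 6
u_22 = 2·6 + 7·1 = 6
u_23 = 2·6 + 7·6 = 2
u_24 = 2·2 + 7·6 = 7
u_25 = 2·7 + 7·2 = 2
u_26 = 2·2 + 7·7 = 1
u_27 = 2·1 + 7·2 = 3
u_28 = 2·3 + 7·1 = 0
u_29 = 2·0 + 7·3 = 8
u_30 = 2·8 + 7·0 = 3
u_31 = 2·3 + 7·8 = 10
u_32 = 2·10 + 7·3 = 2
u_33 = 2·2 + 7·10 = 9
u_34 = 2·9 + 7·2 = 6
u_35 = 2·6 + 7·9 = 10
u_36 = 2·10 + 7·6 = 10
u_37 = 2·10 + 7·10 = 12
u_38 = 2·12 + 7·10 = 3
u_39 = 2·3 + 7·12 = 12
u_40 = 2·12 + 7·3 = 6
u_41 = 2·6 + 7·12 = 5
u_42 = 2·5 + 7·6 = 0
u_43 = 2·0 + 7·5 = 9
u_44 = 2·9 + 7·0 = 5
u_45 = 2·5 + 7·9 = 8
u_46 = 2·8 + 7·5 = 12
u_47 = 2·12 + 7·8 = 2
u_48 = 2·2 + 7·12 = 10
u_49 = 2·10 + 7·2 = 8
u_50 = 2·8 + 7·10 = 8
u_51 = 2·8 + 7·8 = 7
u_52 = 2·7 + 7·8 = 5
u_53 = 2·5 + 7·7 = 7
u_54 = 2·7 + 7·5 = 10
u_55 = 2·10 + 7·7 = 4
u_56 = 2·4 + 7·10 = 0
u_57 = 2·0 + 7·4 = 2
u_58 = 2·2 + 7·0 = 4
u_59 = 2·4 + 7·2 = 9
u_60 = 2·9 + 7·4 = 7
u_61 = 2·7 + 7·9 = 12
u_62 = 2·12 + 7·7 = 8
u_63 = 2·8 + 7·12 = 9
u_64 = 2·9 + 7·8 = 9
u_65 = 2·9 + 7·9 = 3
u_66 = 2·3 + 7·9 = 4
u_67 = 2·4 + 7·3 = 3
u_68 = 2·3 + 7·4 = 8
u_69 = 2·8 + 7·3 = 11
u_70 = 2·11 + 7·8 = 0
u_71 = 2·0 + 7·11 = 12
u_72 = 2·12 + 7·0 = 11
u_73 = 2·11 + 7·12 = 2
u_74 = 2·2 + 7·11 = 3
u_75 = 2·3 + 7·2 = 7
u_76 = 2·7 + 7·3 = 9
u_77 = 2·9 + 7·7 = 2
u_78 = 2·2 + 7·9 = 2
u_79 = 2·2 + 7·2 = 5
u_80 = 2·5 + 7·2 = 11
u_81 = 2·11 + 7·5 = 5
u_82 = 2·5 + 7·11 = 9
u_83 = 2·9 + 7·5 = 1
u_84 = 2·1 + 7·9 = 0
u_85 = 2·0 + 7·1 = 7
u_86 = 2·7 + 7·0 = 1
u_87 = 2·1 + 7·7 = 12
u_88 = 2·12 + 7·1 = 5
u_89 = 2·5 + 7·12 = 3
u_90 = 2·3 + 7·5 = 2
u_91 = 2·2 + 7·3 = 12
u_92 = 2·12 + 7·2 = 12
u_93 = 2·12 + 7·12 = 4
u_94 = 2·4 + 7·12 = 1
u_95 = 2·1 + 7·4 = 4
u_96 = 2·4 + 7·1 = 2
u_97 = 2·2 + 7·4 = 6
u_98 = 2·6 + 7·2 = 0
u_99 = 2·0 + 7·6 = 3
u_100 = 2·3 + 7·0 = 6
u_101 = 2·6 + 7·3 = 7
u_102 = 2·7 + 7·6 = 4
u_103 = 2·4 + 7·7 = 5
u_104 = 2·5 + 7·4 = 12
u_105 = 2·12 + 7·5 = 7
u_106 = 2·7 + 7·12 = 7
u_107 = 2·7 + 7·7 = 11
u_108 = 2·11 + 7·7 = 6
u_109 = 2·6 + 7·11 = 11
u_110 = 2·11 + 7·6 = 12
u_111 = 2·12 + 7·11 = 10
u_112 = 2·10 + 7·12 = 0
u_113 = 2·0 + 7·10 = 5
u_114 = 2·5 + 7·0 = 10
u_115 = 2·10 + 7·5 = 3
u_116 = 2·3 + 7·10 = 11
u_117 = 2·11 + 7·3 = 4
u_118 = 2·4 + 7·11 = 7
u_119 = 2·7 + 7·4 = 3
u_120 = 2·3 + 7·7 = 3
u_121 = 2·3 + 7·3 = 1
u_122 = 2·1 + 7·3 = 10
u_123 = 2·10 + 7·1 = 1
u_124 = 2·1 + 7·10 = 7
u_125 = 2·7 + 7·1 = 8
u_126 = 2·8 + 7·7 = 0
u_127 = 2·0 + 7·8 = 4
u_128 = 2·4 + 7·0 = 8
u_129 = 2·8 + 7·4 = 5
u_130 = 2·5 + 7·8 = 1
u_131 = 2·1 + 7·5 = 11
u_132 = 2·11 + 7·1 = 3
u_133 = 2·3 + 7·11 = 5
u_134 = 2·5 + 7·3 = 5
u_135 = 2·5 + 7·5 = 6
u_136 = 2·6 + 7·5 = 8
u_137 = 2·8 + 7·6 = 6
u_138 = 2·6 + 7·8 = 3
u_139 = 2·3 + 7·6 = 9
u_140 = 2·9 + 7·3 = 0
u_141 = 2·0 + 7·9 = 11
u_142 = 2·11 + 7·0 = 9
u_143 = 2·9 + 7·11 = 4
u_144 = 2·4 + 7·9 = 6
u_145 = 2·6 + 7·4 = 1
u_146 = 2·1 + 7·6 = 5
u_147 = 2·5 + 7·1 = 4
u_148 = 2·4 + 7·5 = 4
u_149 = 2·4 + 7·4 = 10
u_150 = 2·10 + 7·4 = 9
u_151 = 2·9 + 7·10 = 10
u_152 = 2·10 + 7·9 = 5
u_153 = 2·5 + 7·10 = 2
u_154 = 2·2 + 7·5 = 0
u_155 = 2·0 + 7·2 = 1
u_156 = 2·1 + 7·0 = 2
u_157 = 2·2 + 7·1 = 11
u_158 = 2·11 + 7·2 = 10
u_159 = 2·10 + 7·11 = 6
u_160 = 2·6 + 7·10 = 4
u_161 = 2·4 + 7·6 = 11
u_162 = 2·11 + 7·4 = 11
u_163 = 2·11 + 7·11 = 8
u_164 = 2·8 + 7·11 = 2
u_165 = 2·2 + 7·8 = 8
u_166 = 2·8 + 7·2 = 4
u_167 = 2·4 + 7·8 = 12
u_168 = 2·12 + 7·4 = 0
u_169 = 2·0 + 7·12 = 6
(u_168, u_169) = (0, 6) = (u_0, u_1), so the sequence has period 168.
364 ≡ 28 (mod 168), hence u_364 = u_28 = 0.

0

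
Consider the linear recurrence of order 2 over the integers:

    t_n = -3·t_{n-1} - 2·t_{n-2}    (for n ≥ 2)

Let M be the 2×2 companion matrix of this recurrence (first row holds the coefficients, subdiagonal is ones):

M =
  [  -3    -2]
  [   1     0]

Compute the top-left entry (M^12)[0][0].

8191

(M^12)[0][0] is the top entry after applying M 12 times to the unit state (1, 0). Equivalently it is h_{13} for the auxiliary sequence (h_n) obeying the same recurrence with h_1 = 1 and h_i = 0 for 0 ≤ i < 1:
h_2 = -3·1 + -2·0 = -3
h_3 = -3·-3 + -2·1 = 7
h_4 = -3·7 + -2·-3 = -15
h_5 = -3·-15 + -2·7 = 31
h_6 = -3·31 + -2·-15 = -63
h_7 = -3·-63 + -2·31 = 127
h_8 = -3·127 + -2·-63 = -255
h_9 = -3·-255 + -2·127 = 511
h_10 = -3·511 + -2·-255 = -1023
h_11 = -3·-1023 + -2·511 = 2047
h_12 = -3·2047 + -2·-1023 = -4095
h_13 = -3·-4095 + -2·2047 = 8191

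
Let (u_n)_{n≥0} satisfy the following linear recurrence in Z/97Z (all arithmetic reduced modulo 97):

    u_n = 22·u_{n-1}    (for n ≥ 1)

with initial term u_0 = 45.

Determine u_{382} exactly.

u_1 = 22·45 = 20
u_2 = 22·20 = 52
u_3 = 22·52 = 77
u_4 = 22·77 = 45
(u_4) = (45) = (u_0), so the sequence has period 4.
382 ≡ 2 (mod 4), hence u_382 = u_2 = 52.

52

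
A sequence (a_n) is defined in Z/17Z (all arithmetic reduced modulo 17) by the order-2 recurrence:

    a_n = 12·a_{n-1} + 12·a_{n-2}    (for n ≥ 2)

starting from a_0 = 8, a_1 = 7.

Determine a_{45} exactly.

a_2 = 12·7 + 12·8 = 10
a_3 = 12·10 + 12·7 = 0
a_4 = 12·0 + 12·10 = 1
a_5 = 12·1 + 12·0 = 12
a_6 = 12·12 + 12·1 = 3
a_7 = 12·3 + 12·12 = 10
a_8 = 12·10 + 12·3 = 3
a_9 = 12·3 + 12·10 = 3
a_10 = 12·3 + 12·3 = 4
a_11 = 12·4 + 12·3 = 16
a_12 = 12·16 + 12·4 = 2
a_13 = 12·2 + 12·16 = 12
a_14 = 12·12 + 12·2 = 15
a_15 = 12·15 + 12·12 = 1
a_16 = 12·1 + 12·15 = 5
a_17 = 12·5 + 12·1 = 4
a_18 = 12·4 + 12·5 = 6
a_19 = 12·6 + 12·4 = 1
a_20 = 12·1 + 12·6 = 16
a_21 = 12·16 + 12·1 = 0
a_22 = 12·0 + 12·16 = 5
a_23 = 12·5 + 12·0 = 9
a_24 = 12·9 + 12·5 = 15
a_25 = 12·15 + 12·9 = 16
a_26 = 12·16 + 12·15 = 15
a_27 = 12·15 + 12·16 = 15
a_28 = 12·15 + 12·15 = 3
a_29 = 12·3 + 12·15 = 12
a_30 = 12·12 + 12·3 = 10
a_31 = 12·10 + 12·12 = 9
a_32 = 12·9 + 12·10 = 7
a_33 = 12·7 + 12·9 = 5
a_34 = 12·5 + 12·7 = 8
a_35 = 12·8 + 12·5 = 3
a_36 = 12·3 + 12·8 = 13
a_37 = 12·13 + 12·3 = 5
a_38 = 12·5 + 12·13 = 12
a_39 = 12·12 + 12·5 = 0
a_40 = 12·0 + 12·12 = 8
a_41 = 12·8 + 12·0 = 11
a_42 = 12·11 + 12·8 = 7
a_43 = 12·7 + 12·11 = 12
a_44 = 12·12 + 12·7 = 7
a_45 = 12·7 + 12·12 = 7

7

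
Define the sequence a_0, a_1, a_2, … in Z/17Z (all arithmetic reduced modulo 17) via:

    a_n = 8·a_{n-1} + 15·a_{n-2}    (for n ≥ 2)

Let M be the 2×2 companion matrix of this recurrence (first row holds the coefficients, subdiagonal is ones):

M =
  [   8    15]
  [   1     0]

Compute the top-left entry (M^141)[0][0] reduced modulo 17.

15

(M^141)[0][0] is the top entry after applying M 141 times to the unit state (1, 0). Equivalently it is h_{142} for the auxiliary sequence (h_n) obeying the same recurrence with h_1 = 1 and h_i = 0 for 0 ≤ i < 1:
h_2 = 8·1 + 15·0 = 8
h_3 = 8·8 + 15·1 = 11
h_4 = 8·11 + 15·8 = 4
h_5 = 8·4 + 15·11 = 10
h_6 = 8·10 + 15·4 = 4
h_7 = 8·4 + 15·10 = 12
h_8 = 8·12 + 15·4 = 3
h_9 = 8·3 + 15·12 = 0
h_10 = 8·0 + 15·3 = 11
h_11 = 8·11 + 15·0 = 3
h_12 = 8·3 + 15·11 = 2
h_13 = 8·2 + 15·3 = 10
h_14 = 8·10 + 15·2 = 8
h_15 = 8·8 + 15·10 = 10
h_16 = 8·10 + 15·8 = 13
h_17 = 8·13 + 15·10 = 16
h_18 = 8·16 + 15·13 = 0
h_19 = 8·0 + 15·16 = 2
h_20 = 8·2 + 15·0 = 16
h_21 = 8·16 + 15·2 = 5
h_22 = 8·5 + 15·16 = 8
h_23 = 8·8 + 15·5 = 3
h_24 = 8·3 + 15·8 = 8
h_25 = 8·8 + 15·3 = 7
h_26 = 8·7 + 15·8 = 6
h_27 = 8·6 + 15·7 = 0
h_28 = 8·0 + 15·6 = 5
h_29 = 8·5 + 15·0 = 6
h_30 = 8·6 + 15·5 = 4
h_31 = 8·4 + 15·6 = 3
h_32 = 8·3 + 15·4 = 16
h_33 = 8·16 + 15·3 = 3
h_34 = 8·3 + 15·16 = 9
h_35 = 8·9 + 15·3 = 15
h_36 = 8·15 + 15·9 = 0
h_37 = 8·0 + 15·15 = 4
h_38 = 8·4 + 15·0 = 15
h_39 = 8·15 + 15·4 = 10
h_40 = 8·10 + 15·15 = 16
h_41 = 8·16 + 15·10 = 6
h_42 = 8·6 + 15·16 = 16
h_43 = 8·16 + 15·6 = 14
h_44 = 8·14 + 15·16 = 12
h_45 = 8·12 + 15·14 = 0
h_46 = 8·0 + 15·12 = 10
h_47 = 8·10 + 15·0 = 12
h_48 = 8·12 + 15·10 = 8
h_49 = 8·8 + 15·12 = 6
h_50 = 8·6 + 15·8 = 15
h_51 = 8·15 + 15·6 = 6
h_52 = 8·6 + 15·15 = 1
h_53 = 8·1 + 15·6 = 13
h_54 = 8·13 + 15·1 = 0
h_55 = 8·0 + 15·13 = 8
h_56 = 8·8 + 15·0 = 13
h_57 = 8·13 + 15·8 = 3
h_58 = 8·3 + 15·13 = 15
h_59 = 8·15 + 15·3 = 12
h_60 = 8·12 + 15·15 = 15
h_61 = 8·15 + 15·12 = 11
h_62 = 8·11 + 15·15 = 7
h_63 = 8·7 + 15·11 = 0
h_64 = 8·0 + 15·7 = 3
h_65 = 8·3 + 15·0 = 7
h_66 = 8·7 + 15·3 = 16
h_67 = 8·16 + 15·7 = 12
h_68 = 8·12 + 15·16 = 13
h_69 = 8·13 + 15·12 = 12
h_70 = 8·12 + 15·13 = 2
h_71 = 8·2 + 15·12 = 9
h_72 = 8·9 + 15·2 = 0
h_73 = 8·0 + 15·9 = 16
h_74 = 8·16 + 15·0 = 9
h_75 = 8·9 + 15·16 = 6
h_76 = 8·6 + 15·9 = 13
h_77 = 8·13 + 15·6 = 7
h_78 = 8·7 + 15·13 = 13
h_79 = 8·13 + 15·7 = 5
h_80 = 8·5 + 15·13 = 14
h_81 = 8·14 + 15·5 = 0
h_82 = 8·0 + 15·14 = 6
h_83 = 8·6 + 15·0 = 14
h_84 = 8·14 + 15·6 = 15
h_85 = 8·15 + 15·14 = 7
h_86 = 8·7 + 15·15 = 9
h_87 = 8·9 + 15·7 = 7
h_88 = 8·7 + 15·9 = 4
h_89 = 8·4 + 15·7 = 1
h_90 = 8·1 + 15·4 = 0
h_91 = 8·0 + 15·1 = 15
h_92 = 8·15 + 15·0 = 1
h_93 = 8·1 + 15·15 = 12
h_94 = 8·12 + 15·1 = 9
h_95 = 8·9 + 15·12 = 14
h_96 = 8·14 + 15·9 = 9
h_97 = 8·9 + 15·14 = 10
h_98 = 8·10 + 15·9 = 11
h_99 = 8·11 + 15·10 = 0
h_100 = 8·0 + 15·11 = 12
h_101 = 8·12 + 15·0 = 11
h_102 = 8·11 + 15·12 = 13
h_103 = 8·13 + 15·11 = 14
h_104 = 8·14 + 15·13 = 1
h_105 = 8·1 + 15·14 = 14
h_106 = 8·14 + 15·1 = 8
h_107 = 8·8 + 15·14 = 2
h_108 = 8·2 + 15·8 = 0
h_109 = 8·0 + 15·2 = 13
h_110 = 8·13 + 15·0 = 2
h_111 = 8·2 + 15·13 = 7
h_112 = 8·7 + 15·2 = 1
h_113 = 8·1 + 15·7 = 11
h_114 = 8·11 + 15·1 = 1
h_115 = 8·1 + 15·11 = 3
h_116 = 8·3 + 15·1 = 5
h_117 = 8·5 + 15·3 = 0
h_118 = 8·0 + 15·5 = 7
h_119 = 8·7 + 15·0 = 5
h_120 = 8·5 + 15·7 = 9
h_121 = 8·9 + 15·5 = 11
h_122 = 8·11 + 15·9 = 2
h_123 = 8·2 + 15·11 = 11
h_124 = 8·11 + 15·2 = 16
h_125 = 8·16 + 15·11 = 4
h_126 = 8·4 + 15·16 = 0
h_127 = 8·0 + 15·4 = 9
h_128 = 8·9 + 15·0 = 4
h_129 = 8·4 + 15·9 = 14
h_130 = 8·14 + 15·4 = 2
h_131 = 8·2 + 15·14 = 5
h_132 = 8·5 + 15·2 = 2
h_133 = 8·2 + 15·5 = 6
h_134 = 8·6 + 15·2 = 10
h_135 = 8·10 + 15·6 = 0
h_136 = 8·0 + 15·10 = 14
h_137 = 8·14 + 15·0 = 10
h_138 = 8·10 + 15·14 = 1
h_139 = 8·1 + 15·10 = 5
h_140 = 8·5 + 15·1 = 4
h_141 = 8·4 + 15·5 = 5
h_142 = 8·5 + 15·4 = 15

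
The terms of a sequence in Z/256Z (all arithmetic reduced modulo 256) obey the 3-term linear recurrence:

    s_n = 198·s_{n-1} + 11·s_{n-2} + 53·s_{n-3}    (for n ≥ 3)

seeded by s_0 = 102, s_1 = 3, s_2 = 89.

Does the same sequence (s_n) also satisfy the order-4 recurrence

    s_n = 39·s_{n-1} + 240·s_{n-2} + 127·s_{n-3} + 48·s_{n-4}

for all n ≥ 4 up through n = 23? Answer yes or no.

no

Terms s_0..s_23: 102, 3, 89, 21, 176, 116, 161, 242, 27, 157, 177, 60, 132, 81, 190, 195, 193, 253, 88, 228, 129, 202, 251, 133
n=4: candidate gives 64, actual s_4 = 176 ✗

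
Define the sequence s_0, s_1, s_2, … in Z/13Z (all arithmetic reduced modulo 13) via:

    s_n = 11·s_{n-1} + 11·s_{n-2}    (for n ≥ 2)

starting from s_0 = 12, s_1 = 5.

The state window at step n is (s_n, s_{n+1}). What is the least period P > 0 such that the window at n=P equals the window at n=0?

12

n=0: window = (12, 5)
n=1: window = (5, 5)
n=2: window = (5, 6)
n=3: window = (6, 4)
n=4: window = (4, 6)
n=5: window = (6, 6)
n=6: window = (6, 2)
n=7: window = (2, 10)
n=8: window = (10, 2)
n=9: window = (2, 2)
n=10: window = (2, 5)
n=11: window = (5, 12)
n=12: window = (12, 5)
window at n=12 equals window at n=0 → period = 12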